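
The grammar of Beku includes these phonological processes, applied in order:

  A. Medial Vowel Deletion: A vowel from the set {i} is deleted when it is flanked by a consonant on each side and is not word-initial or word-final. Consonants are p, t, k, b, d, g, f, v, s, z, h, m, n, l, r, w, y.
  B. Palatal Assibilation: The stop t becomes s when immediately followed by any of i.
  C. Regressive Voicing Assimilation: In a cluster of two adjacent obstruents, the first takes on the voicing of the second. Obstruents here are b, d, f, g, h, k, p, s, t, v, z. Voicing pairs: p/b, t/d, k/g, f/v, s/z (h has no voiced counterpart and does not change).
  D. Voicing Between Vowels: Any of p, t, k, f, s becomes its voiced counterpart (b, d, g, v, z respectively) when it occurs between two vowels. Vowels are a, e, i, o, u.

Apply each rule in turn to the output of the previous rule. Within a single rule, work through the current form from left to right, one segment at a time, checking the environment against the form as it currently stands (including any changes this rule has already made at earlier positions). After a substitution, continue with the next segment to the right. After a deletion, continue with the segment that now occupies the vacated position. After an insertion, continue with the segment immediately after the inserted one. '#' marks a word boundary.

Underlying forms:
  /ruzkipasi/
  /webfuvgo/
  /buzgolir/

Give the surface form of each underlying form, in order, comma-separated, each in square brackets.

/ruzkipasi/:
  A Medial Vowel Deletion: [ruzkipasi] → [ruzkpasi]
  B Palatal Assibilation: no change — [ruzkpasi]
  C Regressive Voicing Assimilation: [ruzkpasi] → [ruskpasi]
  D Voicing Between Vowels: [ruskpasi] → [ruskpazi]
/webfuvgo/:
  A Medial Vowel Deletion: no change — [webfuvgo]
  B Palatal Assibilation: no change — [webfuvgo]
  C Regressive Voicing Assimilation: [webfuvgo] → [wepfuvgo]
  D Voicing Between Vowels: no change — [wepfuvgo]
/buzgolir/:
  A Medial Vowel Deletion: [buzgolir] → [buzgolr]
  B Palatal Assibilation: no change — [buzgolr]
  C Regressive Voicing Assimilation: no change — [buzgolr]
  D Voicing Between Vowels: no change — [buzgolr]

[ruskpazi], [wepfuvgo], [buzgolr]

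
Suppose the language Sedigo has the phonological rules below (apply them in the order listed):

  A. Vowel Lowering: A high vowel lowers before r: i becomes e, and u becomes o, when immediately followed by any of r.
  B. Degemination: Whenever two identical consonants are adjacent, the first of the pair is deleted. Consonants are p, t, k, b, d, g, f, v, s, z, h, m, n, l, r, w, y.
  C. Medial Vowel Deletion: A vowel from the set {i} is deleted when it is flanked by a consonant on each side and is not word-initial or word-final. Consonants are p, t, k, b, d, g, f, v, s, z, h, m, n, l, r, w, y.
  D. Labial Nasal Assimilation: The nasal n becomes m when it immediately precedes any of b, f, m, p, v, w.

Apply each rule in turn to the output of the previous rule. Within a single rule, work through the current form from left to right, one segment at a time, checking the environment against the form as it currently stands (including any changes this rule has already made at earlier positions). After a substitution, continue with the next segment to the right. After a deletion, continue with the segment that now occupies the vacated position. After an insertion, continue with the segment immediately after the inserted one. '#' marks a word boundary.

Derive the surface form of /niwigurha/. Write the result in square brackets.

[mwgorha]

A Vowel Lowering: [niwigurha] → [niwigorha]
B Degemination: no change — [niwigorha]
C Medial Vowel Deletion: [niwigorha] → [nwgorha]
D Labial Nasal Assimilation: [nwgorha] → [mwgorha]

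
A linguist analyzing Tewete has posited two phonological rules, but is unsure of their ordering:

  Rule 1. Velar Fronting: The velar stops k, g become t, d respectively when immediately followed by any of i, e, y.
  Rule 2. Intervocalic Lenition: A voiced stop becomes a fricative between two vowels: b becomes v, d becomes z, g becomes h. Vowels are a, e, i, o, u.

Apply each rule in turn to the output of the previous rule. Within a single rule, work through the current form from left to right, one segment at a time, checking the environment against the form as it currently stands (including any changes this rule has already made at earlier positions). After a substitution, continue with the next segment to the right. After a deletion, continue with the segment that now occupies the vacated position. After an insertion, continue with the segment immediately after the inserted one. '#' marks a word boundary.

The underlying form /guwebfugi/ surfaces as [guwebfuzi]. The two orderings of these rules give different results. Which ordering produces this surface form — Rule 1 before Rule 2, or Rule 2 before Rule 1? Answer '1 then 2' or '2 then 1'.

Order 1 then 2:
  1 Velar Fronting: [guwebfugi] → [guwebfudi]
  2 Intervocalic Lenition: [guwebfudi] → [guwebfuzi]
  result: [guwebfuzi]
Order 2 then 1:
  2 Intervocalic Lenition: [guwebfugi] → [guwebfuhi]
  1 Velar Fronting: no change — [guwebfuhi]
  result: [guwebfuhi]

1 then 2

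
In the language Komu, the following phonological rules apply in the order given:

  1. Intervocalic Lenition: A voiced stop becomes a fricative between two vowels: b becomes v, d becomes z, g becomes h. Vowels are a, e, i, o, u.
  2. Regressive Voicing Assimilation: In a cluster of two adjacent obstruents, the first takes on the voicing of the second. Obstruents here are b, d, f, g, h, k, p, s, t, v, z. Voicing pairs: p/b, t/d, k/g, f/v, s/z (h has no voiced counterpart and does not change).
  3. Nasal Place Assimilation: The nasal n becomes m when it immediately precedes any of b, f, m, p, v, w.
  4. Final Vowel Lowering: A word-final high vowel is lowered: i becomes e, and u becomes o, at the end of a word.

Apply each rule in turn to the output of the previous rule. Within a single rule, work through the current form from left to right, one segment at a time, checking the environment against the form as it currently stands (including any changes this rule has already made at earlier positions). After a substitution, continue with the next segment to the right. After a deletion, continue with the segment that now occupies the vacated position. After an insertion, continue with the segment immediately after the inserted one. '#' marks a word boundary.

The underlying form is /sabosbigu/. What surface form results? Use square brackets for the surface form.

[savozbiho]

1 Intervocalic Lenition: [sabosbigu] → [savosbihu]
2 Regressive Voicing Assimilation: [savosbihu] → [savozbihu]
3 Nasal Place Assimilation: no change — [savozbihu]
4 Final Vowel Lowering: [savozbihu] → [savozbiho]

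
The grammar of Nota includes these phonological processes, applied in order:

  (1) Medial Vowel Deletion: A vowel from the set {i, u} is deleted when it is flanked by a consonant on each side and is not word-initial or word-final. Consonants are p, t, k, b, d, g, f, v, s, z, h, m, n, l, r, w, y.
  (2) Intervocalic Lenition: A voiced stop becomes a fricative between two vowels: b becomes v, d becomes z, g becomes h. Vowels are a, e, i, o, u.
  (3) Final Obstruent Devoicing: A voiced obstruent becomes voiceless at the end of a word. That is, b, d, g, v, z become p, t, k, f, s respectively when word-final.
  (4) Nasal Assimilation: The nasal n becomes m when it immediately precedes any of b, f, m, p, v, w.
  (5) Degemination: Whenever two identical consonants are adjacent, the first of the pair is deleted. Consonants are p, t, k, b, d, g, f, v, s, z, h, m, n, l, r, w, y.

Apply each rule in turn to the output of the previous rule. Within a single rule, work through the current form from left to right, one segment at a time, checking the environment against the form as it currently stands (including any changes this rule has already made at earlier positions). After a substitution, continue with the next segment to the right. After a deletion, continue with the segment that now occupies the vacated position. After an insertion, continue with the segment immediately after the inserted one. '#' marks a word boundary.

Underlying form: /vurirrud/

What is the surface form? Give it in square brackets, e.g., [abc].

(1) Medial Vowel Deletion: [vurirrud] → [vrrrd]
(2) Intervocalic Lenition: no change — [vrrrd]
(3) Final Obstruent Devoicing: [vrrrd] → [vrrrt]
(4) Nasal Assimilation: no change — [vrrrt]
(5) Degemination: [vrrrt] → [vrt]

[vrt]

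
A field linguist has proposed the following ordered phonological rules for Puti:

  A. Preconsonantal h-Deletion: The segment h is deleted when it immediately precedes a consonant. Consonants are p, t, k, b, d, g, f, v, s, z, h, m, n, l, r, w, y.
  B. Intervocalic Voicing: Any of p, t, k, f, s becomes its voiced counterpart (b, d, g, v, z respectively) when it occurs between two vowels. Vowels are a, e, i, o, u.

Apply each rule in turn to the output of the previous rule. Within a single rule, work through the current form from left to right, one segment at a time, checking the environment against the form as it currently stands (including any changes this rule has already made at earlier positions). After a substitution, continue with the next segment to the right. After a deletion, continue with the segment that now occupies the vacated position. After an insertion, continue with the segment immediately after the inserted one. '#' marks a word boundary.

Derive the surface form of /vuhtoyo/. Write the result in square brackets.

A Preconsonantal h-Deletion: [vuhtoyo] → [vutoyo]
B Intervocalic Voicing: [vutoyo] → [vudoyo]

[vudoyo]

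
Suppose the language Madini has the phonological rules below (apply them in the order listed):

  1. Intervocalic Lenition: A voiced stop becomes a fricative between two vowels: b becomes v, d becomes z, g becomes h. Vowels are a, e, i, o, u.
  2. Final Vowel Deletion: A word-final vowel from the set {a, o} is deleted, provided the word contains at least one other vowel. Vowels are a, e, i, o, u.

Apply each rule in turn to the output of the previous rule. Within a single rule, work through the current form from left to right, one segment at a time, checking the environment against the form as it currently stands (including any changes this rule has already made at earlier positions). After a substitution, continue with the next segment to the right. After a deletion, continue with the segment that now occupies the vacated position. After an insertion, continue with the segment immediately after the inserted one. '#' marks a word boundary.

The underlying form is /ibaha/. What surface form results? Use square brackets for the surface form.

[ivah]

1 Intervocalic Lenition: [ibaha] → [ivaha]
2 Final Vowel Deletion: [ivaha] → [ivah]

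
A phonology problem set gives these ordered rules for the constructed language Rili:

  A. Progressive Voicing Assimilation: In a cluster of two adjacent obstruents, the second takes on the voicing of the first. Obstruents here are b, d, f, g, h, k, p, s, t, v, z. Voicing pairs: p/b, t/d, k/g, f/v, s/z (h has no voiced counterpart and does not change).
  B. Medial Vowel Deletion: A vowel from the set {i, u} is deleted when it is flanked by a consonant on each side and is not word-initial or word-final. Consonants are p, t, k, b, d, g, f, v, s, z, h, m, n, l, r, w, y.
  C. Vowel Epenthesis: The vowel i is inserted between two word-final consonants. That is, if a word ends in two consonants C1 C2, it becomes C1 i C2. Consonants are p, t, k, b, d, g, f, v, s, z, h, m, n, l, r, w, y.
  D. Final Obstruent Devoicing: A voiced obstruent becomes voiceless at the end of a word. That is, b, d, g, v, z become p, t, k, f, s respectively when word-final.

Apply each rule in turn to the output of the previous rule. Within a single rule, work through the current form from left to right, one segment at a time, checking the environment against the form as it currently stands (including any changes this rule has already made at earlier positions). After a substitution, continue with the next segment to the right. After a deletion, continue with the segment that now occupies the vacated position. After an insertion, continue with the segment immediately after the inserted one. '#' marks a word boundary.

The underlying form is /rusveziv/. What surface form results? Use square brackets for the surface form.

[rsfezif]

A Progressive Voicing Assimilation: [rusveziv] → [rusfeziv]
B Medial Vowel Deletion: [rusfeziv] → [rsfezv]
C Vowel Epenthesis: [rsfezv] → [rsfeziv]
D Final Obstruent Devoicing: [rsfeziv] → [rsfezif]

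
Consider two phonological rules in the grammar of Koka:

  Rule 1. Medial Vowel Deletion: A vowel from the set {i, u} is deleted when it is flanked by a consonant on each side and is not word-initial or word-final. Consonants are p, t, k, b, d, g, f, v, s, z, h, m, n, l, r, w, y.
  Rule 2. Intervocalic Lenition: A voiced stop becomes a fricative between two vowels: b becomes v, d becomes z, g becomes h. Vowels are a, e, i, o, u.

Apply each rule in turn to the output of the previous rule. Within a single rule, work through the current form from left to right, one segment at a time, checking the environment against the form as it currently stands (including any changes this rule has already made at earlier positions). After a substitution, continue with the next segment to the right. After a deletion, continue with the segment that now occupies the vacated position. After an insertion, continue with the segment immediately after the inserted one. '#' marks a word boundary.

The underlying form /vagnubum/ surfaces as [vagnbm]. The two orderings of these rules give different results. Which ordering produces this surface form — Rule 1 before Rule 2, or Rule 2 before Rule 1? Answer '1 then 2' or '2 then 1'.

Order 1 then 2:
  1 Medial Vowel Deletion: [vagnubum] → [vagnbm]
  2 Intervocalic Lenition: no change — [vagnbm]
  result: [vagnbm]
Order 2 then 1:
  2 Intervocalic Lenition: [vagnubum] → [vagnuvum]
  1 Medial Vowel Deletion: [vagnuvum] → [vagnvm]
  result: [vagnvm]

1 then 2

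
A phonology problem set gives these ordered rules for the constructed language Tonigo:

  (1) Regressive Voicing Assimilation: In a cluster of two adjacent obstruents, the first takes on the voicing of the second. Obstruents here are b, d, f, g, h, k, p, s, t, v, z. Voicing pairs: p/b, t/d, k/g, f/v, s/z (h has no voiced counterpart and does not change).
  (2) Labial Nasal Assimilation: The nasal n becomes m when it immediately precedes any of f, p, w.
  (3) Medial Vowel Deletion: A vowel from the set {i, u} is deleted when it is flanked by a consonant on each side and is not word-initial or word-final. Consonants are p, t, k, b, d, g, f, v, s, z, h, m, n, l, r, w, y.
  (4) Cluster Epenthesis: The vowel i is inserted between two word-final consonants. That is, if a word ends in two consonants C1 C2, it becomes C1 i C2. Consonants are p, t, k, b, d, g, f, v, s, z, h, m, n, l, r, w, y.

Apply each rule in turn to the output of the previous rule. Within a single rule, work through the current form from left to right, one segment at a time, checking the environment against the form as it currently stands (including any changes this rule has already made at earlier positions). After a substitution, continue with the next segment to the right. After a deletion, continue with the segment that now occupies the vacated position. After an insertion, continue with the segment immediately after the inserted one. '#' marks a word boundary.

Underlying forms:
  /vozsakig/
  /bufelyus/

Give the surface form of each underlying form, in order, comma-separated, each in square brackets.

/vozsakig/:
  (1) Regressive Voicing Assimilation: [vozsakig] → [vossakig]
  (2) Labial Nasal Assimilation: no change — [vossakig]
  (3) Medial Vowel Deletion: [vossakig] → [vossakg]
  (4) Cluster Epenthesis: [vossakg] → [vossakig]
/bufelyus/:
  (1) Regressive Voicing Assimilation: no change — [bufelyus]
  (2) Labial Nasal Assimilation: no change — [bufelyus]
  (3) Medial Vowel Deletion: [bufelyus] → [bfelys]
  (4) Cluster Epenthesis: [bfelys] → [bfelyis]

[vossakig], [bfelyis]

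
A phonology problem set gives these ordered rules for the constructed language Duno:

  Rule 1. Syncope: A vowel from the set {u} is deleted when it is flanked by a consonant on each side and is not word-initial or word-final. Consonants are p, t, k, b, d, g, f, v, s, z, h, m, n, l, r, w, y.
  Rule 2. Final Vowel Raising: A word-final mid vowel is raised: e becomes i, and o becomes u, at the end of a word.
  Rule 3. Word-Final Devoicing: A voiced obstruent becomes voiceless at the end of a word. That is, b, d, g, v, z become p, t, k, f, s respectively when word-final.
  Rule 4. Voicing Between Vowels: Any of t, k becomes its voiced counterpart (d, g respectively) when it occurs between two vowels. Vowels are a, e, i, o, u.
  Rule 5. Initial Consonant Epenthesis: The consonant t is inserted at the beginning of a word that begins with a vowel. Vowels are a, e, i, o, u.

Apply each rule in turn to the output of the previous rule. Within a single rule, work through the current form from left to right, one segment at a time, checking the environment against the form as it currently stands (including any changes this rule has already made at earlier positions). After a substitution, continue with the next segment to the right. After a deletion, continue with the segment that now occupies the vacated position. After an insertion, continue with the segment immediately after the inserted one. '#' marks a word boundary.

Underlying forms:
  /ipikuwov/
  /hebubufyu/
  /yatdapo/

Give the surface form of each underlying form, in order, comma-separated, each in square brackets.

/ipikuwov/:
  Rule 1 Syncope: [ipikuwov] → [ipikwov]
  Rule 2 Final Vowel Raising: no change — [ipikwov]
  Rule 3 Word-Final Devoicing: [ipikwov] → [ipikwof]
  Rule 4 Voicing Between Vowels: no change — [ipikwof]
  Rule 5 Initial Consonant Epenthesis: [ipikwof] → [tipikwof]
/hebubufyu/:
  Rule 1 Syncope: [hebubufyu] → [hebbfyu]
  Rule 2 Final Vowel Raising: no change — [hebbfyu]
  Rule 3 Word-Final Devoicing: no change — [hebbfyu]
  Rule 4 Voicing Between Vowels: no change — [hebbfyu]
  Rule 5 Initial Consonant Epenthesis: no change — [hebbfyu]
/yatdapo/:
  Rule 1 Syncope: no change — [yatdapo]
  Rule 2 Final Vowel Raising: [yatdapo] → [yatdapu]
  Rule 3 Word-Final Devoicing: no change — [yatdapu]
  Rule 4 Voicing Between Vowels: no change — [yatdapu]
  Rule 5 Initial Consonant Epenthesis: no change — [yatdapu]

[tipikwof], [hebbfyu], [yatdapu]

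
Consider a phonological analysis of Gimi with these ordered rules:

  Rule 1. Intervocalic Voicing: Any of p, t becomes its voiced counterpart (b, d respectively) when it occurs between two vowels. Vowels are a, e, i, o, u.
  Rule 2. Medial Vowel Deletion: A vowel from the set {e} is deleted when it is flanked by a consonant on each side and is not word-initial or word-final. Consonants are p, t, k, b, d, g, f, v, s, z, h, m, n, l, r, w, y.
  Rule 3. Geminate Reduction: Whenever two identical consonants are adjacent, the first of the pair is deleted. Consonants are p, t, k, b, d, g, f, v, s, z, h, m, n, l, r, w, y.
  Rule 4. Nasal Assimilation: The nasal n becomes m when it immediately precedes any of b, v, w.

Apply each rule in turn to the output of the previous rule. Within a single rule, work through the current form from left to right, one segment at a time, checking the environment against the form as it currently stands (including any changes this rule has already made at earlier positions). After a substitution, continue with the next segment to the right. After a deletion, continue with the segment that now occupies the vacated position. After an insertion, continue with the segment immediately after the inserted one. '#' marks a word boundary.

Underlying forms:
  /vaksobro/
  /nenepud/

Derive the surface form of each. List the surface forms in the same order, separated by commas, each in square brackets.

[vaksobro], [mbud]

/vaksobro/:
  Rule 1 Intervocalic Voicing: no change — [vaksobro]
  Rule 2 Medial Vowel Deletion: no change — [vaksobro]
  Rule 3 Geminate Reduction: no change — [vaksobro]
  Rule 4 Nasal Assimilation: no change — [vaksobro]
/nenepud/:
  Rule 1 Intervocalic Voicing: [nenepud] → [nenebud]
  Rule 2 Medial Vowel Deletion: [nenebud] → [nnbud]
  Rule 3 Geminate Reduction: [nnbud] → [nbud]
  Rule 4 Nasal Assimilation: [nbud] → [mbud]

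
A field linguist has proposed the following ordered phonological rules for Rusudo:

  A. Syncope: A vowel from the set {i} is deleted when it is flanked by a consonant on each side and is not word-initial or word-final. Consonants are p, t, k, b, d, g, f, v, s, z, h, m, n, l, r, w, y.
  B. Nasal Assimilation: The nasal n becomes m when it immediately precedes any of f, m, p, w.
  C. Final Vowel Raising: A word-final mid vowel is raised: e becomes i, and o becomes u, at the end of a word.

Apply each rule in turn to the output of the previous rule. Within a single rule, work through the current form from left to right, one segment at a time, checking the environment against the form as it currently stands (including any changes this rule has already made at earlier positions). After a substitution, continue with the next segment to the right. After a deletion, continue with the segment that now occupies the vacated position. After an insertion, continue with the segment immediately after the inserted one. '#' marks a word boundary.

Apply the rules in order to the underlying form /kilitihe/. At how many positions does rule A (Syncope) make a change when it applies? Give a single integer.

A Syncope: [kilitihe] → [klthe]
B Nasal Assimilation: no change — [klthe]
C Final Vowel Raising: [klthe] → [klthi]
Rule A changed 3 position(s).

3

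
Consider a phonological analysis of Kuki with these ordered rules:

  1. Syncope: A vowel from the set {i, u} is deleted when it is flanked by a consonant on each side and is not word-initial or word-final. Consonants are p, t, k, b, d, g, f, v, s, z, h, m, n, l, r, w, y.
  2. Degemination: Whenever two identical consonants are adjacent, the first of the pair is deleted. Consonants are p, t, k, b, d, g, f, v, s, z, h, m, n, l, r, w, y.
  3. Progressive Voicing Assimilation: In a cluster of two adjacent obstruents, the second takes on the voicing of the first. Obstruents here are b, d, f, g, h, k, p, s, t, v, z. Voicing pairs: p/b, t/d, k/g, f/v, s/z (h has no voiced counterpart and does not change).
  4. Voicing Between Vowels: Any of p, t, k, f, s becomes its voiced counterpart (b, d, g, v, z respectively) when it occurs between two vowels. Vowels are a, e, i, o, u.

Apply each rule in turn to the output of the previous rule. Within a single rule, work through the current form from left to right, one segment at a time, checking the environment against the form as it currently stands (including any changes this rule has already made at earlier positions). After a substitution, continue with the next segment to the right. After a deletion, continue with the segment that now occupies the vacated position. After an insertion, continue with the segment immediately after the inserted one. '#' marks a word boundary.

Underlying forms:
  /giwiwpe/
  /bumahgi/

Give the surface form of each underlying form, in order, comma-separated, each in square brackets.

[gwpe], [bmahki]

/giwiwpe/:
  1 Syncope: [giwiwpe] → [gwwpe]
  2 Degemination: [gwwpe] → [gwpe]
  3 Progressive Voicing Assimilation: no change — [gwpe]
  4 Voicing Between Vowels: no change — [gwpe]
/bumahgi/:
  1 Syncope: [bumahgi] → [bmahgi]
  2 Degemination: no change — [bmahgi]
  3 Progressive Voicing Assimilation: [bmahgi] → [bmahki]
  4 Voicing Between Vowels: no change — [bmahki]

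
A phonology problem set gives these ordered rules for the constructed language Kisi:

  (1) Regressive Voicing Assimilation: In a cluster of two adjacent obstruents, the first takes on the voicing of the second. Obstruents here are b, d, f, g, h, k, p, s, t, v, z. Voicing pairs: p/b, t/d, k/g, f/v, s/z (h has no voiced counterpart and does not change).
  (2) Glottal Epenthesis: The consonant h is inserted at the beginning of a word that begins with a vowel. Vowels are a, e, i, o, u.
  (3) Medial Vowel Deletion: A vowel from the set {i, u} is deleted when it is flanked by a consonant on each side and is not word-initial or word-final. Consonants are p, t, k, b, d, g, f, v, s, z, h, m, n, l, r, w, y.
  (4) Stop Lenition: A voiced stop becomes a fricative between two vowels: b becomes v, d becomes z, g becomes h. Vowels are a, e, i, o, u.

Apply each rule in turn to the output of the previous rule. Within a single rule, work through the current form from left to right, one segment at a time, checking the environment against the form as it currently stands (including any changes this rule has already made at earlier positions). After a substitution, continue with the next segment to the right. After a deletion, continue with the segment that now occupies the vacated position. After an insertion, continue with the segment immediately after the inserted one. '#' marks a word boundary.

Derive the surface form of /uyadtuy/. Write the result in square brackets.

[hyatty]

(1) Regressive Voicing Assimilation: [uyadtuy] → [uyattuy]
(2) Glottal Epenthesis: [uyattuy] → [huyattuy]
(3) Medial Vowel Deletion: [huyattuy] → [hyatty]
(4) Stop Lenition: no change — [hyatty]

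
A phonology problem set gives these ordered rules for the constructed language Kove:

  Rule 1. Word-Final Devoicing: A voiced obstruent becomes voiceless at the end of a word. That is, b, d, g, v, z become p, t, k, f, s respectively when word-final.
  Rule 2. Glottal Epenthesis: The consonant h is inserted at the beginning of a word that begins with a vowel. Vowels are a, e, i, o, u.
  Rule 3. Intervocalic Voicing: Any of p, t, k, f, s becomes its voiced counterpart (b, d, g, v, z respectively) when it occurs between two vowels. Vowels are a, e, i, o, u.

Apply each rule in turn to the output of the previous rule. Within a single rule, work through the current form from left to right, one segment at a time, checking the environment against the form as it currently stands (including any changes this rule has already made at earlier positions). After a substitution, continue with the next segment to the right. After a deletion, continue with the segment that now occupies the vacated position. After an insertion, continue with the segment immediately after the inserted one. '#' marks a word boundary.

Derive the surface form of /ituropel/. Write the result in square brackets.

[hidurobel]

Rule 1 Word-Final Devoicing: no change — [ituropel]
Rule 2 Glottal Epenthesis: [ituropel] → [hituropel]
Rule 3 Intervocalic Voicing: [hituropel] → [hidurobel]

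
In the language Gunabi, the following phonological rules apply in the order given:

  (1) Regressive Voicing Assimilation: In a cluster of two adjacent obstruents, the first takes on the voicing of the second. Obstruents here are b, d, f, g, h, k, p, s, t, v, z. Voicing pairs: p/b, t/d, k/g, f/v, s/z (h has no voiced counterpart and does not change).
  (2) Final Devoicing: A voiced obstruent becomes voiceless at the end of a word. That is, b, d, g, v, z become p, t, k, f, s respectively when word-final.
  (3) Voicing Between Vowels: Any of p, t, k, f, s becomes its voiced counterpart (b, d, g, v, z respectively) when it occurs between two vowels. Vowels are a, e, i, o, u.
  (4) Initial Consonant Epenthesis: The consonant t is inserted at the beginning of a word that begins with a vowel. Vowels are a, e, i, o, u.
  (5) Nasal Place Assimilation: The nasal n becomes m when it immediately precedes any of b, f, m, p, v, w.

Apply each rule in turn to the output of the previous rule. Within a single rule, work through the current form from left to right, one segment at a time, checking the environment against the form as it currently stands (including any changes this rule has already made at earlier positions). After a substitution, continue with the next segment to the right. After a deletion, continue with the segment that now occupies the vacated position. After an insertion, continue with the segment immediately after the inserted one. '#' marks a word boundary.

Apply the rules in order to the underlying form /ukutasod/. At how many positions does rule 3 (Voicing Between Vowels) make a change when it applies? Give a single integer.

3

(1) Regressive Voicing Assimilation: no change — [ukutasod]
(2) Final Devoicing: [ukutasod] → [ukutasot]
(3) Voicing Between Vowels: [ukutasot] → [ugudazot]
(4) Initial Consonant Epenthesis: [ugudazot] → [tugudazot]
(5) Nasal Place Assimilation: no change — [tugudazot]
Rule 3 changed 3 position(s).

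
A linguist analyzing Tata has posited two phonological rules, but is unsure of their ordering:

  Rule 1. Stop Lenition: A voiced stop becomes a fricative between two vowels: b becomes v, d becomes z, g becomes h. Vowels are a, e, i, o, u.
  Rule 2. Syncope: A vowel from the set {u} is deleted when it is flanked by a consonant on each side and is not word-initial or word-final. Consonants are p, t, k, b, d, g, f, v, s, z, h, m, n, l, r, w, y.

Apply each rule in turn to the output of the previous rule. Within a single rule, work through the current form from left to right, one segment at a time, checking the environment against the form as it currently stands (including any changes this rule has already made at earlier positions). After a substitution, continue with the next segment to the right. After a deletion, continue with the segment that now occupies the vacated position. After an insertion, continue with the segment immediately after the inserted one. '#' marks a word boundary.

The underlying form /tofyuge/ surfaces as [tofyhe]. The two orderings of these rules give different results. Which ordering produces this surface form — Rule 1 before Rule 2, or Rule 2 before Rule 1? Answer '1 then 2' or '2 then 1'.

Order 1 then 2:
  1 Stop Lenition: [tofyuge] → [tofyuhe]
  2 Syncope: [tofyuhe] → [tofyhe]
  result: [tofyhe]
Order 2 then 1:
  2 Syncope: [tofyuge] → [tofyge]
  1 Stop Lenition: no change — [tofyge]
  result: [tofyge]

1 then 2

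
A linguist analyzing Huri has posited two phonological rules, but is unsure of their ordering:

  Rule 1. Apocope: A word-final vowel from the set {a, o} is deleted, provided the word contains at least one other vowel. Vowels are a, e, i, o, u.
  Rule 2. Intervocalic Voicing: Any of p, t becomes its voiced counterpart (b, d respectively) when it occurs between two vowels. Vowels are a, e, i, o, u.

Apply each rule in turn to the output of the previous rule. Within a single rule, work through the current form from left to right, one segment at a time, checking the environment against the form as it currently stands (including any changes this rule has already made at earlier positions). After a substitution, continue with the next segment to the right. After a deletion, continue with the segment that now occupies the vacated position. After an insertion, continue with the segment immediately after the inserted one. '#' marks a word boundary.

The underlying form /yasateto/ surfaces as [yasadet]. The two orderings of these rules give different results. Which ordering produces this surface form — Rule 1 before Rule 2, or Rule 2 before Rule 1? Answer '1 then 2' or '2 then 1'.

1 then 2

Order 1 then 2:
  1 Apocope: [yasateto] → [yasatet]
  2 Intervocalic Voicing: [yasatet] → [yasadet]
  result: [yasadet]
Order 2 then 1:
  2 Intervocalic Voicing: [yasateto] → [yasadedo]
  1 Apocope: [yasadedo] → [yasaded]
  result: [yasaded]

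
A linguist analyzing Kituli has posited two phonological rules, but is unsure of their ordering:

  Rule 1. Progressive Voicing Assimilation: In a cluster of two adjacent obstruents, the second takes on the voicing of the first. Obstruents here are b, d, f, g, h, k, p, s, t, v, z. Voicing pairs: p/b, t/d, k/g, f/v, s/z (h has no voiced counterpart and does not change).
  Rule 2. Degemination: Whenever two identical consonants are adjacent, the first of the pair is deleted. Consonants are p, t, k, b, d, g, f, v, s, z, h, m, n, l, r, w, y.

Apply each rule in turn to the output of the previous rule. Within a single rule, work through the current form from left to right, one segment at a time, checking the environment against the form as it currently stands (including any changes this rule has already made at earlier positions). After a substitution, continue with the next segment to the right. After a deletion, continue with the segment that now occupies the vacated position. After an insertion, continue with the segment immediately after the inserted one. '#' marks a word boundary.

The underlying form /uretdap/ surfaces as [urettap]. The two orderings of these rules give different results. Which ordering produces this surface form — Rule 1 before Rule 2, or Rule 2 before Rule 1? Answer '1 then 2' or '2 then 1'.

Order 1 then 2:
  1 Progressive Voicing Assimilation: [uretdap] → [urettap]
  2 Degemination: [urettap] → [uretap]
  result: [uretap]
Order 2 then 1:
  2 Degemination: no change — [uretdap]
  1 Progressive Voicing Assimilation: [uretdap] → [urettap]
  result: [urettap]

2 then 1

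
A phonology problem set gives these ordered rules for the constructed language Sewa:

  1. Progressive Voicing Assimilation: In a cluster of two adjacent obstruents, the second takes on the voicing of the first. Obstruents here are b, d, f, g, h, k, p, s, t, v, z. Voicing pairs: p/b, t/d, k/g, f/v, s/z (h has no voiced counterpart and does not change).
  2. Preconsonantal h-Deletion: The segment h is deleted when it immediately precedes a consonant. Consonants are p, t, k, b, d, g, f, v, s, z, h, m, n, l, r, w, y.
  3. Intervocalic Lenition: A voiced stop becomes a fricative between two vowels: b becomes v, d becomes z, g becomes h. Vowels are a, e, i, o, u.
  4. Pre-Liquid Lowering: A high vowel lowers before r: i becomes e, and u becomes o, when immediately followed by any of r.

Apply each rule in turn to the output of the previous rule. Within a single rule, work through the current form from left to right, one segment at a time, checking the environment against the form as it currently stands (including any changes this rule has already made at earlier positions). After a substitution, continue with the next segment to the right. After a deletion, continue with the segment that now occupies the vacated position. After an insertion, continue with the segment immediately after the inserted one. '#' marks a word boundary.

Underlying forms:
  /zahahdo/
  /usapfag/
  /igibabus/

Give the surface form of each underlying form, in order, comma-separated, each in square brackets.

/zahahdo/:
  1 Progressive Voicing Assimilation: [zahahdo] → [zahahto]
  2 Preconsonantal h-Deletion: [zahahto] → [zahato]
  3 Intervocalic Lenition: no change — [zahato]
  4 Pre-Liquid Lowering: no change — [zahato]
/usapfag/:
  1 Progressive Voicing Assimilation: no change — [usapfag]
  2 Preconsonantal h-Deletion: no change — [usapfag]
  3 Intervocalic Lenition: no change — [usapfag]
  4 Pre-Liquid Lowering: no change — [usapfag]
/igibabus/:
  1 Progressive Voicing Assimilation: no change — [igibabus]
  2 Preconsonantal h-Deletion: no change — [igibabus]
  3 Intervocalic Lenition: [igibabus] → [ihivavus]
  4 Pre-Liquid Lowering: no change — [ihivavus]

[zahato], [usapfag], [ihivavus]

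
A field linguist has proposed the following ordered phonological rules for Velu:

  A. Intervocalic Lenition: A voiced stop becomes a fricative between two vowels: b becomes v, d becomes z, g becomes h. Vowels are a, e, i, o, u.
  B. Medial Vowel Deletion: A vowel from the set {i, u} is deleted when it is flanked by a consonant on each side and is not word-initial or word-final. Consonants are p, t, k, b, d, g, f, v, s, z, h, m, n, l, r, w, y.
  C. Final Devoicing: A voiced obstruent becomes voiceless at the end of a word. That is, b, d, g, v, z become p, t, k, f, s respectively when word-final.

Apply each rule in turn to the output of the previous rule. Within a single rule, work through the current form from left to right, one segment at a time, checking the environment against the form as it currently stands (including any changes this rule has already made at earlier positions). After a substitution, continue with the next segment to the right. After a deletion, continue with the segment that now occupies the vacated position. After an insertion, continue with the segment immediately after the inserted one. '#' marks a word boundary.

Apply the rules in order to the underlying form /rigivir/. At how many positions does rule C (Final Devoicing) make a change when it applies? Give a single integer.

0

A Intervocalic Lenition: [rigivir] → [rihivir]
B Medial Vowel Deletion: [rihivir] → [rhvr]
C Final Devoicing: no change — [rhvr]
Rule C changed 0 position(s).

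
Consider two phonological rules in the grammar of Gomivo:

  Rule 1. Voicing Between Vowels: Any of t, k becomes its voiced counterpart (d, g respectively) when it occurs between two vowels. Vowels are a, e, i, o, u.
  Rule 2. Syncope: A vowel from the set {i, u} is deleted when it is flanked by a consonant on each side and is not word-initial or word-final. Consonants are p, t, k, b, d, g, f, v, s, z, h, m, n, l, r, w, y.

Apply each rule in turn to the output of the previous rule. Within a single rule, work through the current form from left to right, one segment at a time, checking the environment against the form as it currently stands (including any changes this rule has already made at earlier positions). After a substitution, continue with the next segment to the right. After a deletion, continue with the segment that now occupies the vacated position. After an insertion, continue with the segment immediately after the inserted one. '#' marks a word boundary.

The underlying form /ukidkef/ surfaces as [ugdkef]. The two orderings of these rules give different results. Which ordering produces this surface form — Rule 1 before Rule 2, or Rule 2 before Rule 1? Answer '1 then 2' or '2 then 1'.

1 then 2

Order 1 then 2:
  1 Voicing Between Vowels: [ukidkef] → [ugidkef]
  2 Syncope: [ugidkef] → [ugdkef]
  result: [ugdkef]
Order 2 then 1:
  2 Syncope: [ukidkef] → [ukdkef]
  1 Voicing Between Vowels: no change — [ukdkef]
  result: [ukdkef]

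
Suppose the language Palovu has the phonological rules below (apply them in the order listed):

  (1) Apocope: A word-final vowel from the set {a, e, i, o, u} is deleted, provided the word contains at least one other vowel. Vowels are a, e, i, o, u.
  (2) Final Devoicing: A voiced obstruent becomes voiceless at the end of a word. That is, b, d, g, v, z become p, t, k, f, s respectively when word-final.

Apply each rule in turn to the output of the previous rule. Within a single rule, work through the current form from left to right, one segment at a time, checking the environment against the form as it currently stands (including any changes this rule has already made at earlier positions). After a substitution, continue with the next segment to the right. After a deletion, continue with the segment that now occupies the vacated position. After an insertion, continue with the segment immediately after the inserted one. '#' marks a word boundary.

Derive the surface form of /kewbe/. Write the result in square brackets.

[kewp]

(1) Apocope: [kewbe] → [kewb]
(2) Final Devoicing: [kewb] → [kewp]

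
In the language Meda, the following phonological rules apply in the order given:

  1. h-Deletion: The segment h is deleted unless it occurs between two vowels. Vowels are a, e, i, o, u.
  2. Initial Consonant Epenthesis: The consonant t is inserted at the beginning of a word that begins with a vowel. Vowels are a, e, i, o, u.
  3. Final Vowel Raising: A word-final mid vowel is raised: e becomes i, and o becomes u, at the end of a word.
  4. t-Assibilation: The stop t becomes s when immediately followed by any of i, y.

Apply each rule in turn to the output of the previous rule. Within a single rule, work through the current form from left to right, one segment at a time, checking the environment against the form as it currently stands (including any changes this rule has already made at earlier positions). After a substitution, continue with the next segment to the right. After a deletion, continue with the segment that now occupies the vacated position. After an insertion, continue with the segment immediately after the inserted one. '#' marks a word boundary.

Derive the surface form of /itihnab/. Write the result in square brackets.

1 h-Deletion: [itihnab] → [itinab]
2 Initial Consonant Epenthesis: [itinab] → [titinab]
3 Final Vowel Raising: no change — [titinab]
4 t-Assibilation: [titinab] → [sisinab]

[sisinab]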